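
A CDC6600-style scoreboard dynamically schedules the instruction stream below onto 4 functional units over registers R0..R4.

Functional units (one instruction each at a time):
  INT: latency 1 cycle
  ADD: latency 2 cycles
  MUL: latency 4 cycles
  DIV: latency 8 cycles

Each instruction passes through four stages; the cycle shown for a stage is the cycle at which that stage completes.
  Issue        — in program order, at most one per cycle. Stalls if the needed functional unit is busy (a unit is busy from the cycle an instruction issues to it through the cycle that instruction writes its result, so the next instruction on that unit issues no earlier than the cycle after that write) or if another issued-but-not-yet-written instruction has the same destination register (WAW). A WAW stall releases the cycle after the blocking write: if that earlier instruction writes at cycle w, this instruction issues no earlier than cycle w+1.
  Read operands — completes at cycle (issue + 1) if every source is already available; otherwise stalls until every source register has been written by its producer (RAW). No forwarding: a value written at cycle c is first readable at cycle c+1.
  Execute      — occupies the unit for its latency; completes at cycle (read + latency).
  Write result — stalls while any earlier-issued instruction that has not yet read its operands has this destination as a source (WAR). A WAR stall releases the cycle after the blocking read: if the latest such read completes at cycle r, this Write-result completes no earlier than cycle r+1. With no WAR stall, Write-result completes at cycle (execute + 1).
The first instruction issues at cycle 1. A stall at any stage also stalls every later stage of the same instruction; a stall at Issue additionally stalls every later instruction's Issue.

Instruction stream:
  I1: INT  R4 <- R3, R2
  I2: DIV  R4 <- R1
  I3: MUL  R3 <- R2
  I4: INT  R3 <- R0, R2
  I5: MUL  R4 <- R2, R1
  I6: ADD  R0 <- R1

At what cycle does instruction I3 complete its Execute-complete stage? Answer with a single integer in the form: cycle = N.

t=1  I1 issues→INT
t=2  I1 reads
t=3  I1 exec-done
t=4  I1 writes R4
t=5  I2 issues→DIV
t=6  I2 reads, I3 issues→MUL
t=7  I3 reads
t=11  I3 exec-done
t=12  I3 writes R3
t=13  I4 issues→INT
t=14  I2 exec-done, I4 reads
t=15  I2 writes R4, I4 exec-done
t=16  I4 writes R3, I5 issues→MUL
t=17  I5 reads, I6 issues→ADD
t=18  I6 reads
t=20  I6 exec-done
t=21  I5 exec-done, I6 writes R0
t=22  I5 writes R4

cycle = 11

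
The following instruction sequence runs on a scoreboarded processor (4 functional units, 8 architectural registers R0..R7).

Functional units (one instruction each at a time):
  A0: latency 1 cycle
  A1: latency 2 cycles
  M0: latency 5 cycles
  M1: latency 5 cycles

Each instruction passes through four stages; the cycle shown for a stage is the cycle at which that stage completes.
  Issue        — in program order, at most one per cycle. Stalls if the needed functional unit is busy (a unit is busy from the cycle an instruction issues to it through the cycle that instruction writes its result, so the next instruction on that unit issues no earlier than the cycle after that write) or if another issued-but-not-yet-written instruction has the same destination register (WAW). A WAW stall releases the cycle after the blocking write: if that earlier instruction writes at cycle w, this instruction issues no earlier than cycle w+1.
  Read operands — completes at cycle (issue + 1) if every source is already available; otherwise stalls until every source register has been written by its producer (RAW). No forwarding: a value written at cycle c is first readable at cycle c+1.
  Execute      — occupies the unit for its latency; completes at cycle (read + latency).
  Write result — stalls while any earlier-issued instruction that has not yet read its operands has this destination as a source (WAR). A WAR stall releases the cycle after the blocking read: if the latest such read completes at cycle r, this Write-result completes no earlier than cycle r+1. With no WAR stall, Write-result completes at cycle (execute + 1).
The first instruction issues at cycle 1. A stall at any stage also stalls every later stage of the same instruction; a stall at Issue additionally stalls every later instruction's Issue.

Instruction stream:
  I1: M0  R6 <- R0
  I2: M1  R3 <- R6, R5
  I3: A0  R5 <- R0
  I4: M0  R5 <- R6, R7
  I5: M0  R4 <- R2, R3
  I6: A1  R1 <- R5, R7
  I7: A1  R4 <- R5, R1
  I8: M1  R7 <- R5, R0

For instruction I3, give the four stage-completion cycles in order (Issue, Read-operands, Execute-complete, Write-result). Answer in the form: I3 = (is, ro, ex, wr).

1) issue 1, read 2, done 7, write 8
2) issue 2, read 9, done 14, write 15  <RAW R6: wait I1 write@8>
3) issue 3, read 4, done 5, write 10  <WAR R5: wait I2 read@9>
4) issue 11, read 12, done 17, write 18  <WAW R5: wait I3 write@10>
5) issue 19, read 20, done 25, write 26  <struct: M0 busy until I4 writes@18>
6) issue 20, read 21, done 23, write 24
7) issue 27, read 28, done 30, write 31  <WAW R4: wait I5 write@26>
8) issue 28, read 29, done 34, write 35

I3 = (3, 4, 5, 10)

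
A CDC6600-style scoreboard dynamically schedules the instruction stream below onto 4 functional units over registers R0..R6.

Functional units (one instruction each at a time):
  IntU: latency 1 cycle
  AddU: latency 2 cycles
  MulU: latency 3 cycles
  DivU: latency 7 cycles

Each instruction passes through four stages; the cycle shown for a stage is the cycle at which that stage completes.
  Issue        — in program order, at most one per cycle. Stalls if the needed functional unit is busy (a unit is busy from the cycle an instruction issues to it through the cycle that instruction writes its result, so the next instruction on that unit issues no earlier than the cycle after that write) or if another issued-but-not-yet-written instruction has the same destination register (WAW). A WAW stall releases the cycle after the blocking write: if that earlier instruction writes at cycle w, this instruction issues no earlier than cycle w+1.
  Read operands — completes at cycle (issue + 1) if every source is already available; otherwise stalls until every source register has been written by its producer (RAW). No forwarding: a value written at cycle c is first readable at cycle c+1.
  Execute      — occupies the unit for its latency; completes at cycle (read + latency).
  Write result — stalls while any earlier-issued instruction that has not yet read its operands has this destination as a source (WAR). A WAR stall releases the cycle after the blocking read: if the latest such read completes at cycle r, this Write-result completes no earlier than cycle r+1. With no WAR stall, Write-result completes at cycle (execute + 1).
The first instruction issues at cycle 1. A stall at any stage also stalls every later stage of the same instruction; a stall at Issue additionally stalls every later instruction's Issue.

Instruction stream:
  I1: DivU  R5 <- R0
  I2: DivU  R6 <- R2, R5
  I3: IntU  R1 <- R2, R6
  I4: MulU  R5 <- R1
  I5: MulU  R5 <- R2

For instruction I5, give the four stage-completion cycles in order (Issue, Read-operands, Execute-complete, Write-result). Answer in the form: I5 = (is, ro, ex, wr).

t=1  I1 dispatched to DivU
t=2  I1 operands ready
t=9  I1 complete
t=10  R5←I1
t=11  I2 dispatched to DivU
t=12  I2 operands ready · I3 dispatched to IntU
t=13  I4 dispatched to MulU
t=19  I2 complete
t=20  R6←I2
t=21  I3 operands ready
t=22  I3 complete
t=23  R1←I3
t=24  I4 operands ready
t=27  I4 complete
t=28  R5←I4
t=29  I5 dispatched to MulU
t=30  I5 operands ready
t=33  I5 complete
t=34  R5←I5

I5 = (29, 30, 33, 34)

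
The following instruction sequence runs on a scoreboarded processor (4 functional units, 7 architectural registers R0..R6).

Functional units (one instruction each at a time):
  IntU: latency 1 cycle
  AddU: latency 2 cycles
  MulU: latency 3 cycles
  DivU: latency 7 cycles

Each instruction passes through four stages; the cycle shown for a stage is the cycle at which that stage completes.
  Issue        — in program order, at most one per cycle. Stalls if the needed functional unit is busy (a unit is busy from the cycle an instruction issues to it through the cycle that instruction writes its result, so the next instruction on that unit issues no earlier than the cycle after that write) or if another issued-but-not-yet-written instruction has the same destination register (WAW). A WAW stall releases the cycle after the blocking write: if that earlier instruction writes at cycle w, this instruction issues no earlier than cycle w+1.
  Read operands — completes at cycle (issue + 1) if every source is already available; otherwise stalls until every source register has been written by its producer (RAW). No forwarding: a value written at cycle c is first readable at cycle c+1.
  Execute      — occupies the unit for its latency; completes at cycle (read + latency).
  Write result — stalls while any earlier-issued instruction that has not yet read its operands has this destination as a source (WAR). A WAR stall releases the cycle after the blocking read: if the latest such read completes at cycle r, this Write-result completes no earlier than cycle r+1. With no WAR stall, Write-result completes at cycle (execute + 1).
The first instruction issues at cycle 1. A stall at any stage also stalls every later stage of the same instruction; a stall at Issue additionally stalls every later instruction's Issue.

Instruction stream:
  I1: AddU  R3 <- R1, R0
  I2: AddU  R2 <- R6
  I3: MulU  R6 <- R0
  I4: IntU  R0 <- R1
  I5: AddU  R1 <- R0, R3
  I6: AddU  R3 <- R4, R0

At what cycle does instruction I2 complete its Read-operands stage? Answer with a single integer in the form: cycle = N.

cycle = 7

I1  is:1  ro:2  ex:4  wr:5
I2  is:6  ro:7  ex:9  wr:10  — struct: AddU busy until I1 writes@5
I3  is:7  ro:8  ex:11  wr:12
I4  is:8  ro:9  ex:10  wr:11
I5  is:11  ro:12  ex:14  wr:15  — struct: AddU busy until I2 writes@10
I6  is:16  ro:17  ex:19  wr:20  — struct: AddU busy until I5 writes@15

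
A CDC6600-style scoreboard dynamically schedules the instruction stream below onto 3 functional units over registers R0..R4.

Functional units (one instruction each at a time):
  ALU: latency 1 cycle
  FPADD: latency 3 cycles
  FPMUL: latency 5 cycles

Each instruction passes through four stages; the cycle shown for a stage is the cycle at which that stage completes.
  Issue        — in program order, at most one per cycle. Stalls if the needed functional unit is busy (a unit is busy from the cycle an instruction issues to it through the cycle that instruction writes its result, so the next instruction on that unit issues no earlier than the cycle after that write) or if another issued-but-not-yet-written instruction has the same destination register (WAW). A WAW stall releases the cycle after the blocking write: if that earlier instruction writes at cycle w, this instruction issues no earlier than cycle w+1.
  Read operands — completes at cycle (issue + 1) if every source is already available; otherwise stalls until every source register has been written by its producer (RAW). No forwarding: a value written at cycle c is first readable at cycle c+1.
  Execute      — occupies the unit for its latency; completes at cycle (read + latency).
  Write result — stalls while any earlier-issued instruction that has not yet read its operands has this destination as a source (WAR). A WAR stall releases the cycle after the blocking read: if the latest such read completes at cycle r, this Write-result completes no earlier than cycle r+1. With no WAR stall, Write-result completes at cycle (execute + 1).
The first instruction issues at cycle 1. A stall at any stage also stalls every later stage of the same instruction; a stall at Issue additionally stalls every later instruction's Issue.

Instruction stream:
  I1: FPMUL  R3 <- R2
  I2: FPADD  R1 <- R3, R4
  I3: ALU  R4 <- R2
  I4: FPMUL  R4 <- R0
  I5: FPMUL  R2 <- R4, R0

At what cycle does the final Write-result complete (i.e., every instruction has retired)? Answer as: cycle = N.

cycle = 26

[1] I1→FPMUL
[2] I1 RO; I2→FPADD
[3] I3→ALU
[4] I3 RO
[5] I3 EX
[7] I1 EX
[8] I1 WR R3
[9] I2 RO
[10] I3 WR R4
[11] I4→FPMUL
[12] I2 EX; I4 RO
[13] I2 WR R1
[17] I4 EX
[18] I4 WR R4
[19] I5→FPMUL
[20] I5 RO
[25] I5 EX
[26] I5 WR R2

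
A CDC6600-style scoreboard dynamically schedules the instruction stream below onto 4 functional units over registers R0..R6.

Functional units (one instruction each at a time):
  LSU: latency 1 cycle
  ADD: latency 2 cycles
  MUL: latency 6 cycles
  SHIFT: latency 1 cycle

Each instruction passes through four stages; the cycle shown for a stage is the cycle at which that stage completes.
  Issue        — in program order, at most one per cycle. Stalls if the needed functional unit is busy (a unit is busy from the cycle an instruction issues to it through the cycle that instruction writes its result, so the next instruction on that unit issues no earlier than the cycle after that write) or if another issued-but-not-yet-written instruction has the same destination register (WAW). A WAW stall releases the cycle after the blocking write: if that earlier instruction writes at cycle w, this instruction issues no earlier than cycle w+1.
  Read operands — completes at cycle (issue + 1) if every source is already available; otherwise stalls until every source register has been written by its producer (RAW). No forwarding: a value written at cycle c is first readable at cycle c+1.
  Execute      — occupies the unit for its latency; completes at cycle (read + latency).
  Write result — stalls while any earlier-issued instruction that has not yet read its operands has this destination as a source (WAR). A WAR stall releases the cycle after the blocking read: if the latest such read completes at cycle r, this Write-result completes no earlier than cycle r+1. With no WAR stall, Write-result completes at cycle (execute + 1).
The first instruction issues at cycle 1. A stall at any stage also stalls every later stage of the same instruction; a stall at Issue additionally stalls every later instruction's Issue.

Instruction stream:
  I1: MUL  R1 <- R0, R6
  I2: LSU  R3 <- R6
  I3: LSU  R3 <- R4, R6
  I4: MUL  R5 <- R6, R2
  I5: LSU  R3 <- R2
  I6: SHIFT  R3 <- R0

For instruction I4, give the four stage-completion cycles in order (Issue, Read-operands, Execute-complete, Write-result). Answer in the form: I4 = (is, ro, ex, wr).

c1: issue I1 (MUL)
c2: I1 read-ops; issue I2 (LSU)
c3: I2 read-ops
c4: I2 finished on LSU
c5: I2→R3
c6: issue I3 (LSU)
c7: I3 read-ops
c8: I1 finished on MUL; I3 finished on LSU
c9: I1→R1; I3→R3
c10: issue I4 (MUL)
c11: I4 read-ops; issue I5 (LSU)
c12: I5 read-ops
c13: I5 finished on LSU
c14: I5→R3
c15: issue I6 (SHIFT)
c16: I6 read-ops
c17: I4 finished on MUL; I6 finished on SHIFT
c18: I4→R5; I6→R3

I4 = (10, 11, 17, 18)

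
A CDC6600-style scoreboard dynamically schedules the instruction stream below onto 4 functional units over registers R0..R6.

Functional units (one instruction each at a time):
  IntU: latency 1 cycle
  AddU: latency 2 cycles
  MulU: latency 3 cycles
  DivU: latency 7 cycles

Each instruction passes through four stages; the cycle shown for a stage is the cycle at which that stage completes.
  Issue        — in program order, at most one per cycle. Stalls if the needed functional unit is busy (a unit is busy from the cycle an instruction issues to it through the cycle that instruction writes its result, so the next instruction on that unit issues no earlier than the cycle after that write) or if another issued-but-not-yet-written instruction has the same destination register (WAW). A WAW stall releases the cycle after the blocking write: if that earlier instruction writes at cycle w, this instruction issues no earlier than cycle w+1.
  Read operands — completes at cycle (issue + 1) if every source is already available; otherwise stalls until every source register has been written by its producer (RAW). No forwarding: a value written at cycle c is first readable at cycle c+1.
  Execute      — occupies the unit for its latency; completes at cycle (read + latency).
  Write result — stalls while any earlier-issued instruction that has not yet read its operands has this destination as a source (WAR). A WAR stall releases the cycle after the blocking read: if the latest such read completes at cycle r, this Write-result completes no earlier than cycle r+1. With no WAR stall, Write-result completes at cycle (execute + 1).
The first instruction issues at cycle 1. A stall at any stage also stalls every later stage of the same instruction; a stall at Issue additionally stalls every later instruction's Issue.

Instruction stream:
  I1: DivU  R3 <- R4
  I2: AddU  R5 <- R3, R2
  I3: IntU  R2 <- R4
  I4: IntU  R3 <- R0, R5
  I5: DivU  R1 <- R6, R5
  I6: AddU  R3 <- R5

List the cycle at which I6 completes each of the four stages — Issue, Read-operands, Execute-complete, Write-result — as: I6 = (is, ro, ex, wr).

I6 = (18, 19, 21, 22)

I1 -> (1, 2, 9, 10)
I2 -> (2, 11, 13, 14)  // RAW R3: wait I1 write@10
I3 -> (3, 4, 5, 12)  // WAR R2: wait I2 read@11
I4 -> (13, 15, 16, 17)  // struct: IntU busy until I3 writes@12, RAW R5: wait I2 write@14
I5 -> (14, 15, 22, 23)
I6 -> (18, 19, 21, 22)  // WAW R3: wait I4 write@17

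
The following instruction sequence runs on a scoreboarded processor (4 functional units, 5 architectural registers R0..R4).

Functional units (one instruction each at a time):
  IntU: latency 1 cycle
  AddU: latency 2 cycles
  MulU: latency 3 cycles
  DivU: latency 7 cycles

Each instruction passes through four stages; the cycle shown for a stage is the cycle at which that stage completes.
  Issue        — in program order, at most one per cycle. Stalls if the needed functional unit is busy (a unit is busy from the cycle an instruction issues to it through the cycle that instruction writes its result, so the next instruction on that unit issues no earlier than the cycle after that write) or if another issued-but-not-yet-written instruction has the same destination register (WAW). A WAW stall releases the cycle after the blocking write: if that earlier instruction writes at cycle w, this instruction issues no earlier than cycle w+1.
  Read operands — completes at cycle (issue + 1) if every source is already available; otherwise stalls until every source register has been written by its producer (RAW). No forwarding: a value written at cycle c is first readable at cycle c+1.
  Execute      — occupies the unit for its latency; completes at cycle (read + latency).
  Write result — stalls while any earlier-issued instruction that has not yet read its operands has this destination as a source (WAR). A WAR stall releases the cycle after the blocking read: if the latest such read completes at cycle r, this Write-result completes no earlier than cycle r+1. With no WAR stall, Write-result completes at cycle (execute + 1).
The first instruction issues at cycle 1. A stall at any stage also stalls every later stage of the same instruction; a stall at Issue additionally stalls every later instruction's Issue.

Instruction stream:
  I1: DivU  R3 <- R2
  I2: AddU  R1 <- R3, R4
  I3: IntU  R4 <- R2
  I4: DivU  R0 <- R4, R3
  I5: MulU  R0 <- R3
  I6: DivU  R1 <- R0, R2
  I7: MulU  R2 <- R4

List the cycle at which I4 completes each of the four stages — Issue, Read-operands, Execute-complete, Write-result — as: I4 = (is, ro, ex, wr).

I4 = (11, 13, 20, 21)

I1  is:1  ro:2  ex:9  wr:10
I2  is:2  ro:11  ex:13  wr:14  — RAW R3: wait I1 write@10
I3  is:3  ro:4  ex:5  wr:12  — WAR R4: wait I2 read@11
I4  is:11  ro:13  ex:20  wr:21  — struct: DivU busy until I1 writes@10, RAW R4: wait I3 write@12
I5  is:22  ro:23  ex:26  wr:27  — WAW R0: wait I4 write@21
I6  is:23  ro:28  ex:35  wr:36  — RAW R0: wait I5 write@27
I7  is:28  ro:29  ex:32  wr:33  — struct: MulU busy until I5 writes@27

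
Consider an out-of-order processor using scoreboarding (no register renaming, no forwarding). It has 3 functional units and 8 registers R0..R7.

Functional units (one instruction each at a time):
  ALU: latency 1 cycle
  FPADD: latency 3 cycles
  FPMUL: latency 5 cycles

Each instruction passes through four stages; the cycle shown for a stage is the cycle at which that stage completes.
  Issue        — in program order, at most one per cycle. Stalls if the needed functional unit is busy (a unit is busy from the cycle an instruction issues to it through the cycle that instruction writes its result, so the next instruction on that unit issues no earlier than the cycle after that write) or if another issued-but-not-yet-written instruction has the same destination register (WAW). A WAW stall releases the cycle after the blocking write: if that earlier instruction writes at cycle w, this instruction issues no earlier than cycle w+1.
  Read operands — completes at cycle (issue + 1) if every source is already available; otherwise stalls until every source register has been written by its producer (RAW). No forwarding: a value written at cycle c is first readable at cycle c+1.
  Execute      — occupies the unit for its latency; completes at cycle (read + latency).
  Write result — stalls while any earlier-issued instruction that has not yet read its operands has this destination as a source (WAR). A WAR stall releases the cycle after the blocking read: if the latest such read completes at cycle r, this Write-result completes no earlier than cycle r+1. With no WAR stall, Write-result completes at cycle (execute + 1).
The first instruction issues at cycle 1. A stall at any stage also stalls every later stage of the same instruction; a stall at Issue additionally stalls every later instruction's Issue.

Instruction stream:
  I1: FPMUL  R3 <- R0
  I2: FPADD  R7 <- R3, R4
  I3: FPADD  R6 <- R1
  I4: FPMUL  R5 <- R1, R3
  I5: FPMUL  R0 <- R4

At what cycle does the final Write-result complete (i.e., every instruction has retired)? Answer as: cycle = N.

cycle = 30

I1 -> (1, 2, 7, 8)
I2 -> (2, 9, 12, 13)  // RAW R3: wait I1 write@8
I3 -> (14, 15, 18, 19)  // struct: FPADD busy until I2 writes@13
I4 -> (15, 16, 21, 22)
I5 -> (23, 24, 29, 30)  // struct: FPMUL busy until I4 writes@22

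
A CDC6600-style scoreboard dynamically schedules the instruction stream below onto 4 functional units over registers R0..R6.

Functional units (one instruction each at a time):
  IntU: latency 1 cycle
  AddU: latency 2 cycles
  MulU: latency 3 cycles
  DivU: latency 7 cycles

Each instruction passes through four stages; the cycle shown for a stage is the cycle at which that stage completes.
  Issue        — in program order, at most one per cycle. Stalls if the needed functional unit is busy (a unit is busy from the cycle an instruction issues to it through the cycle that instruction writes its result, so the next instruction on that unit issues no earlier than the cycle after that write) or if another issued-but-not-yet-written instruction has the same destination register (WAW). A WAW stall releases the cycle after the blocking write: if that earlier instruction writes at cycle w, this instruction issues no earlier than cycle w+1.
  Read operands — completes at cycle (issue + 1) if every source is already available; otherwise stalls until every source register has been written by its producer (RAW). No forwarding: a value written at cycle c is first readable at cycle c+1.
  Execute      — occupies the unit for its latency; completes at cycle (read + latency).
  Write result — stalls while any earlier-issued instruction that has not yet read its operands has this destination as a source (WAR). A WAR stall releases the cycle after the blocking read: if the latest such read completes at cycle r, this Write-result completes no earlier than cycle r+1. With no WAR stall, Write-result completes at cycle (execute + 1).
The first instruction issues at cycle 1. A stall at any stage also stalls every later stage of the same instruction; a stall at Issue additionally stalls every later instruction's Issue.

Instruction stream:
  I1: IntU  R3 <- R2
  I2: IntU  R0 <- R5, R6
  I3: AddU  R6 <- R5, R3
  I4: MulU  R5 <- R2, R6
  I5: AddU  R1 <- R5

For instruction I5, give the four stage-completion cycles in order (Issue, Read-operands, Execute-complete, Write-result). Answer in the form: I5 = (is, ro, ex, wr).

cycle 1: issue I1 (IntU)
cycle 2: I1 read-ops
cycle 3: I1 finished on IntU
cycle 4: I1→R3
cycle 5: issue I2 (IntU)
cycle 6: I2 read-ops, issue I3 (AddU)
cycle 7: I2 finished on IntU, I3 read-ops, issue I4 (MulU)
cycle 8: I2→R0
cycle 9: I3 finished on AddU
cycle 10: I3→R6
cycle 11: I4 read-ops, issue I5 (AddU)
cycle 14: I4 finished on MulU
cycle 15: I4→R5
cycle 16: I5 read-ops
cycle 18: I5 finished on AddU
cycle 19: I5→R1

I5 = (11, 16, 18, 19)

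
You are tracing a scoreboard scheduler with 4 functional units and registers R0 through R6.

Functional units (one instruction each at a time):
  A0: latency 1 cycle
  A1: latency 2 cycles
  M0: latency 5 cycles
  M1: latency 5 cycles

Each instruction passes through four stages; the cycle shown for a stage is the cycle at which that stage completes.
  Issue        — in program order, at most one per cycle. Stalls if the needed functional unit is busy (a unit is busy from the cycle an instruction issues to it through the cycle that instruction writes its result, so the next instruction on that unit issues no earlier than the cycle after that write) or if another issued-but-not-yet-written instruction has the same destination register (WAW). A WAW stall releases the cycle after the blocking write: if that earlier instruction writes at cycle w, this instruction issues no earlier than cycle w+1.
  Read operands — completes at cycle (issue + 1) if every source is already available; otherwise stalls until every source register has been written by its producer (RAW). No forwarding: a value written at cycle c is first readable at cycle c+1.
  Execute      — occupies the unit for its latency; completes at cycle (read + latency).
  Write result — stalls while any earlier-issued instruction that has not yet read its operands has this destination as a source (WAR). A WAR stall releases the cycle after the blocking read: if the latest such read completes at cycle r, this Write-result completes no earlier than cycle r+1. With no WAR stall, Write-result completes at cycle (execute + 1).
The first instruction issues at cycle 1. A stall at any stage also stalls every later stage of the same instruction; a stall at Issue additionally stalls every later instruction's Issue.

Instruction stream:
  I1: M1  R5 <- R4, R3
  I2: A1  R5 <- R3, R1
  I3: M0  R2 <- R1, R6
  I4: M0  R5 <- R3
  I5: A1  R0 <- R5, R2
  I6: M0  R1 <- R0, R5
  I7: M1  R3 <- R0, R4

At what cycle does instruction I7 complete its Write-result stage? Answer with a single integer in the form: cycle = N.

cycle = 36

c1: I1 issues→M1
c2: I1 reads
c7: I1 exec-done
c8: I1 writes R5
c9: I2 issues→A1
c10: I2 reads; I3 issues→M0
c11: I3 reads
c12: I2 exec-done
c13: I2 writes R5
c16: I3 exec-done
c17: I3 writes R2
c18: I4 issues→M0
c19: I4 reads; I5 issues→A1
c24: I4 exec-done
c25: I4 writes R5
c26: I5 reads; I6 issues→M0
c27: I7 issues→M1
c28: I5 exec-done
c29: I5 writes R0
c30: I6 reads; I7 reads
c35: I6 exec-done; I7 exec-done
c36: I6 writes R1; I7 writes R3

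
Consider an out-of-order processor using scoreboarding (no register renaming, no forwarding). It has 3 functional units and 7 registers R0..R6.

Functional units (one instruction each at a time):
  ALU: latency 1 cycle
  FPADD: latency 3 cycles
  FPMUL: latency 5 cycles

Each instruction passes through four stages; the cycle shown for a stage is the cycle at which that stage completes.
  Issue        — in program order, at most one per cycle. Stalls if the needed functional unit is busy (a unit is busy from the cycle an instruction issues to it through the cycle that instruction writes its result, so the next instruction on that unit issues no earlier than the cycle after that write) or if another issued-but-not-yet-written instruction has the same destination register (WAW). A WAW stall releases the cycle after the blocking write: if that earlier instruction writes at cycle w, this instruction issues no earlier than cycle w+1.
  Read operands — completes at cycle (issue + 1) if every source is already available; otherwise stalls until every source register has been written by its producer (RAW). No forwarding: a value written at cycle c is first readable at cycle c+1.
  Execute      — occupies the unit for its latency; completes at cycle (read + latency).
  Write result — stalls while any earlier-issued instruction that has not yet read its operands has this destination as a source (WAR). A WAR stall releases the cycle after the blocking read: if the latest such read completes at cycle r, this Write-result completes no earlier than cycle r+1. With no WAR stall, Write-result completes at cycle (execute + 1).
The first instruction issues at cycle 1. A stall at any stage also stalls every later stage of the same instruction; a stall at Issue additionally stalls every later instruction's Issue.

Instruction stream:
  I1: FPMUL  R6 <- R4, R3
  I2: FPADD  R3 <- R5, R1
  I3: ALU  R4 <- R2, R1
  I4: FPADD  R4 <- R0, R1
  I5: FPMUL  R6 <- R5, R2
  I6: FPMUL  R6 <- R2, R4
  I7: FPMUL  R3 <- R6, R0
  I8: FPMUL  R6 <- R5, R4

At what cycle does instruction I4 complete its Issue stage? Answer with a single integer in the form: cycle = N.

c1: I1 issues→FPMUL
c2: I1 reads | I2 issues→FPADD
c3: I2 reads | I3 issues→ALU
c4: I3 reads
c5: I3 exec-done
c6: I2 exec-done | I3 writes R4
c7: I1 exec-done | I2 writes R3
c8: I1 writes R6 | I4 issues→FPADD
c9: I4 reads | I5 issues→FPMUL
c10: I5 reads
c12: I4 exec-done
c13: I4 writes R4
c15: I5 exec-done
c16: I5 writes R6
c17: I6 issues→FPMUL
c18: I6 reads
c23: I6 exec-done
c24: I6 writes R6
c25: I7 issues→FPMUL
c26: I7 reads
c31: I7 exec-done
c32: I7 writes R3
c33: I8 issues→FPMUL
c34: I8 reads
c39: I8 exec-done
c40: I8 writes R6

cycle = 8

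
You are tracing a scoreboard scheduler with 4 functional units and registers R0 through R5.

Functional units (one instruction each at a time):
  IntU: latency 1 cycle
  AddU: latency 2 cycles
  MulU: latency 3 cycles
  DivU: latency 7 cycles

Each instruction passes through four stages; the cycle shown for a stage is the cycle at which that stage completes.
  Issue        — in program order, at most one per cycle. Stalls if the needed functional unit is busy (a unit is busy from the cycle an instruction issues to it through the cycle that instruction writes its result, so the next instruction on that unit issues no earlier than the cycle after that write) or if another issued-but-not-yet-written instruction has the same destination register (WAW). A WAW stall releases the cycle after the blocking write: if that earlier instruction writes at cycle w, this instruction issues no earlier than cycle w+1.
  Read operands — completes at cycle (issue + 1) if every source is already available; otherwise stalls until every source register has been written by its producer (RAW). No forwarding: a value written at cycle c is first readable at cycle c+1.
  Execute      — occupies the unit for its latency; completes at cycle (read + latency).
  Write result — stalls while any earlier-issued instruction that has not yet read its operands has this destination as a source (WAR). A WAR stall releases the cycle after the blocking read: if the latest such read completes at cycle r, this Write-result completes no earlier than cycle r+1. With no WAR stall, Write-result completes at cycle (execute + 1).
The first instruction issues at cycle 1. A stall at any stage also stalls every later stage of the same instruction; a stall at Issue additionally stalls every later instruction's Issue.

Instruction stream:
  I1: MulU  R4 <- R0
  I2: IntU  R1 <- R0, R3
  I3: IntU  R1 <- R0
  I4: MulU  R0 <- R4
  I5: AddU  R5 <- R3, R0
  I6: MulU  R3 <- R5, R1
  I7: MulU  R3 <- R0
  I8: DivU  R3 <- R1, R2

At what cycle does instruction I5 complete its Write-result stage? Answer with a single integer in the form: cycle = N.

cycle = 16

I1 -> (1, 2, 5, 6)
I2 -> (2, 3, 4, 5)
I3 -> (6, 7, 8, 9)  // struct: IntU busy until I2 writes@5
I4 -> (7, 8, 11, 12)
I5 -> (8, 13, 15, 16)  // RAW R0: wait I4 write@12
I6 -> (13, 17, 20, 21)  // struct: MulU busy until I4 writes@12, RAW R5: wait I5 write@16
I7 -> (22, 23, 26, 27)  // struct: MulU busy until I6 writes@21
I8 -> (28, 29, 36, 37)  // WAW R3: wait I7 write@27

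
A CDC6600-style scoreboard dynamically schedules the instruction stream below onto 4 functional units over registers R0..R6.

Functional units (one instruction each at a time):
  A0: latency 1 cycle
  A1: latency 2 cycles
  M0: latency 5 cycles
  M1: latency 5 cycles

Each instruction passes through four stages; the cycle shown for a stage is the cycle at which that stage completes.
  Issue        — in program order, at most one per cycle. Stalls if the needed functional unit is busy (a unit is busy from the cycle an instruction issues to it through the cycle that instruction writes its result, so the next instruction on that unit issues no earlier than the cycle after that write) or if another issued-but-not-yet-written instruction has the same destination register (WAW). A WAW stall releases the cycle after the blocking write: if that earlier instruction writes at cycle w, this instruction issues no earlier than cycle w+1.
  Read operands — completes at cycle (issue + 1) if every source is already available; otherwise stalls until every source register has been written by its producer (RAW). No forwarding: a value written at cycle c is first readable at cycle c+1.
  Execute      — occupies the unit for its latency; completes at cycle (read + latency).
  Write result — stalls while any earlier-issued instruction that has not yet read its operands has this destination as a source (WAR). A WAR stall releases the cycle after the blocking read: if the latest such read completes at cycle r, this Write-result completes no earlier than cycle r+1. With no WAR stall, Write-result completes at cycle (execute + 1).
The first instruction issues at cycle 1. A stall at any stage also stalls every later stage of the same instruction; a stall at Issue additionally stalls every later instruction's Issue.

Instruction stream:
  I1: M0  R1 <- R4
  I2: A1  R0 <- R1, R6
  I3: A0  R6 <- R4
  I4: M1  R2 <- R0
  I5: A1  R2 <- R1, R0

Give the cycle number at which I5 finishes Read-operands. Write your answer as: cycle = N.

cycle = 21

1) issue 1, read 2, done 7, write 8
2) issue 2, read 9, done 11, write 12  <RAW R1: wait I1 write@8>
3) issue 3, read 4, done 5, write 10  <WAR R6: wait I2 read@9>
4) issue 4, read 13, done 18, write 19  <RAW R0: wait I2 write@12>
5) issue 20, read 21, done 23, write 24  <WAW R2: wait I4 write@19>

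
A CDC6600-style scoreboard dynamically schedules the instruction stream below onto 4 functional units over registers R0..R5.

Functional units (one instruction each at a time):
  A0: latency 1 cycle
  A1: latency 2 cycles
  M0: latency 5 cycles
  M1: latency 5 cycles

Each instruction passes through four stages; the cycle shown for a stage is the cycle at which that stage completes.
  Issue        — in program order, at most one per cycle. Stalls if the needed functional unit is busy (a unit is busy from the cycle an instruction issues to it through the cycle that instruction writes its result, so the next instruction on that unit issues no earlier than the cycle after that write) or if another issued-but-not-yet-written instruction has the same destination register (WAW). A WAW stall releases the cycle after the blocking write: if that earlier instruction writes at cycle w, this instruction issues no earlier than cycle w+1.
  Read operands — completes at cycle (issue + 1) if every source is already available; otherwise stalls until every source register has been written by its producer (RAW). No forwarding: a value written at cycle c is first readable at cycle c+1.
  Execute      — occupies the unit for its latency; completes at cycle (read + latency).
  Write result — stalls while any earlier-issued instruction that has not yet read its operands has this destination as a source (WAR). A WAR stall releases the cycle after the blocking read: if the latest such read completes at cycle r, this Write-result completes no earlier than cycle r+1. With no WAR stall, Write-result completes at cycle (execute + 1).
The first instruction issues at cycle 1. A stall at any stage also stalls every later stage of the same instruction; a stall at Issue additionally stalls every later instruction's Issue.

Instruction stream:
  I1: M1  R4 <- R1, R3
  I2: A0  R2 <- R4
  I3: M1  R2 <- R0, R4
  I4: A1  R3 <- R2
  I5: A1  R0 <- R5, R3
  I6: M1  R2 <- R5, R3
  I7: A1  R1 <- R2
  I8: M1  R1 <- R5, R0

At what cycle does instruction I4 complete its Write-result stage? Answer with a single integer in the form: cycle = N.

t=1  I1→M1
t=2  I1 RO · I2→A0
t=7  I1 EX
t=8  I1 WR R4
t=9  I2 RO
t=10  I2 EX
t=11  I2 WR R2
t=12  I3→M1
t=13  I3 RO · I4→A1
t=18  I3 EX
t=19  I3 WR R2
t=20  I4 RO
t=22  I4 EX
t=23  I4 WR R3
t=24  I5→A1
t=25  I5 RO · I6→M1
t=26  I6 RO
t=27  I5 EX
t=28  I5 WR R0
t=29  I7→A1
t=31  I6 EX
t=32  I6 WR R2
t=33  I7 RO
t=35  I7 EX
t=36  I7 WR R1
t=37  I8→M1
t=38  I8 RO
t=43  I8 EX
t=44  I8 WR R1

cycle = 23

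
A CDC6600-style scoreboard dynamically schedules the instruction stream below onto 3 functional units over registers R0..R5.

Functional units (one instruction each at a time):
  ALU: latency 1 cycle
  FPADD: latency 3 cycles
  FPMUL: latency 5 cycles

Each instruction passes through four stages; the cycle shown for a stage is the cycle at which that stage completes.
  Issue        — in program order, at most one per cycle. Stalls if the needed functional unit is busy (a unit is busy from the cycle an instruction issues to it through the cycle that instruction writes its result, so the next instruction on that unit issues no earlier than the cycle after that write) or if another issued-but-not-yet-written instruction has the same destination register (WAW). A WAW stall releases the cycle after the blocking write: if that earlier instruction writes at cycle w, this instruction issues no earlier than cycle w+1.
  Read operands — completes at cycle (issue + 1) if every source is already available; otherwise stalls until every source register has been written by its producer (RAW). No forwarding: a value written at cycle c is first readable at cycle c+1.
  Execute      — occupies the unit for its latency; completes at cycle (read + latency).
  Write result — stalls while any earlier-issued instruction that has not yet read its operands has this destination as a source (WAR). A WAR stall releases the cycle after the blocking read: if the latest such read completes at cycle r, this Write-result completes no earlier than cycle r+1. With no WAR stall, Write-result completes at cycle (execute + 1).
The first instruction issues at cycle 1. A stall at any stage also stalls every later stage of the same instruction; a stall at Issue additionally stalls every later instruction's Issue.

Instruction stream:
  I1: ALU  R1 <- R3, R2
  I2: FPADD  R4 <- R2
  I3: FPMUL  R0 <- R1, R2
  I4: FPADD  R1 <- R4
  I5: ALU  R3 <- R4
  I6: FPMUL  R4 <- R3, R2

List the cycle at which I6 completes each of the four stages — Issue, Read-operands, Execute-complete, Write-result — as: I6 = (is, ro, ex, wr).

I1 -> (1, 2, 3, 4)
I2 -> (2, 3, 6, 7)
I3 -> (3, 5, 10, 11)  // RAW R1: wait I1 write@4
I4 -> (8, 9, 12, 13)  // struct: FPADD busy until I2 writes@7
I5 -> (9, 10, 11, 12)
I6 -> (12, 13, 18, 19)  // struct: FPMUL busy until I3 writes@11

I6 = (12, 13, 18, 19)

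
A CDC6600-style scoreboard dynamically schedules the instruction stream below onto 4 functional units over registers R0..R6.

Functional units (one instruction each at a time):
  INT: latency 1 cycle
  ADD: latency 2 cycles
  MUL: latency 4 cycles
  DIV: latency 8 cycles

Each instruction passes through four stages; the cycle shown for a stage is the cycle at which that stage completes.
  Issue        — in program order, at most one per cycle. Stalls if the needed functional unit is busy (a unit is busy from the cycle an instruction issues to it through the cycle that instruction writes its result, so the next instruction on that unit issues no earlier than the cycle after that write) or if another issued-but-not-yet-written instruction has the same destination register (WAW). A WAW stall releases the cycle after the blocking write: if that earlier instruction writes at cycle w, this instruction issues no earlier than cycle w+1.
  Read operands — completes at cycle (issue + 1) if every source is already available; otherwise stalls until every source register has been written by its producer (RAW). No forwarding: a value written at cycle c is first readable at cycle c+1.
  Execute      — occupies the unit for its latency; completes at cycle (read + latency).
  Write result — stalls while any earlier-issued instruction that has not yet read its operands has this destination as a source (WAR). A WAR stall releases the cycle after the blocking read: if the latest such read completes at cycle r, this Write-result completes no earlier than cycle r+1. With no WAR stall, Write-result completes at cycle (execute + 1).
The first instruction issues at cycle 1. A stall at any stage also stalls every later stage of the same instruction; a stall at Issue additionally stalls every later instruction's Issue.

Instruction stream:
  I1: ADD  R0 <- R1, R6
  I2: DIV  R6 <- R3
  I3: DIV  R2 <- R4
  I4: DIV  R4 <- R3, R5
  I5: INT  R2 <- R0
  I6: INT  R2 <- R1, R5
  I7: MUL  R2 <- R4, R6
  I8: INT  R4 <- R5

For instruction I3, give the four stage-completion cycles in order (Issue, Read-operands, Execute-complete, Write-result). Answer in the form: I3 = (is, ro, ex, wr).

[1] I1 dispatched to ADD
[2] I1 operands ready · I2 dispatched to DIV
[3] I2 operands ready
[4] I1 complete
[5] R0←I1
[11] I2 complete
[12] R6←I2
[13] I3 dispatched to DIV
[14] I3 operands ready
[22] I3 complete
[23] R2←I3
[24] I4 dispatched to DIV
[25] I4 operands ready · I5 dispatched to INT
[26] I5 operands ready
[27] I5 complete
[28] R2←I5
[29] I6 dispatched to INT
[30] I6 operands ready
[31] I6 complete
[32] R2←I6
[33] I4 complete · I7 dispatched to MUL
[34] R4←I4
[35] I7 operands ready · I8 dispatched to INT
[36] I8 operands ready
[37] I8 complete
[38] R4←I8
[39] I7 complete
[40] R2←I7

I3 = (13, 14, 22, 23)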